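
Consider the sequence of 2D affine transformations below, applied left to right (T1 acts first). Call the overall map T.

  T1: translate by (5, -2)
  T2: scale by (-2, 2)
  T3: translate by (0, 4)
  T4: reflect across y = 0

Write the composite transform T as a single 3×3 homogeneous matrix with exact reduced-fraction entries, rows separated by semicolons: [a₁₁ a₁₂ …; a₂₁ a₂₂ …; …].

T1 = [1 0 5; 0 1 -2; 0 0 1]
T2·T1 = [-2 0 -10; 0 2 -4; 0 0 1]
T3·…·T1 = [-2 0 -10; 0 2 0; 0 0 1]
T4·…·T1 = [-2 0 -10; 0 -2 0; 0 0 1]

T = [-2 0 -10; 0 -2 0; 0 0 1]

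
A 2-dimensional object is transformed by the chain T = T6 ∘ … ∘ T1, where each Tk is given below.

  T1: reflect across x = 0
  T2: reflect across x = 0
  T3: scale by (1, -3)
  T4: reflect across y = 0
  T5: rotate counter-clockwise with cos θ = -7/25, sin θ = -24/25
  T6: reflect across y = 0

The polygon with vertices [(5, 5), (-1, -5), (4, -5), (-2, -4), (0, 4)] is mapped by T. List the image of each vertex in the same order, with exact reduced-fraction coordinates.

image vertices: (13, 9), (-353/25, -129/25), (-388/25, -9/25), (-274/25, -132/25), (288/25, 84/25)

T1 reflect across x = 0: (5, 5) → (-5, 5); (-1, -5) → (1, -5); (4, -5) → (-4, -5); (-2, -4) → (2, -4); (0, 4) → (0, 4)
T2 reflect across x = 0: (-5, 5) → (5, 5); (1, -5) → (-1, -5); (-4, -5) → (4, -5); (2, -4) → (-2, -4); (0, 4) → (0, 4)
T3 scale by (1, -3): (5, 5) → (5, -15); (-1, -5) → (-1, 15); (4, -5) → (4, 15); (-2, -4) → (-2, 12); (0, 4) → (0, -12)
T4 reflect across y = 0: (5, -15) → (5, 15); (-1, 15) → (-1, -15); (4, 15) → (4, -15); (-2, 12) → (-2, -12); (0, -12) → (0, 12)
T5 rotate counter-clockwise with cos θ = -7/25, sin θ = -24/25: (5, 15) → (13, -9); (-1, -15) → (-353/25, 129/25); (4, -15) → (-388/25, 9/25); (-2, -12) → (-274/25, 132/25); (0, 12) → (288/25, -84/25)
T6 reflect across y = 0: (13, -9) → (13, 9); (-353/25, 129/25) → (-353/25, -129/25); (-388/25, 9/25) → (-388/25, -9/25); (-274/25, 132/25) → (-274/25, -132/25); (288/25, -84/25) → (288/25, 84/25)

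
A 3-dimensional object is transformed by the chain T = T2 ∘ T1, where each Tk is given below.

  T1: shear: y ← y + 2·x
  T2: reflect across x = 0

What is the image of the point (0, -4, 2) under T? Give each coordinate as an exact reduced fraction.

T(p) = (0, -4, 2)

T1 shear: y ← y + 2·x: (0, -4, 2) → (0, -4, 2)
T2 reflect across x = 0: (0, -4, 2) → (0, -4, 2)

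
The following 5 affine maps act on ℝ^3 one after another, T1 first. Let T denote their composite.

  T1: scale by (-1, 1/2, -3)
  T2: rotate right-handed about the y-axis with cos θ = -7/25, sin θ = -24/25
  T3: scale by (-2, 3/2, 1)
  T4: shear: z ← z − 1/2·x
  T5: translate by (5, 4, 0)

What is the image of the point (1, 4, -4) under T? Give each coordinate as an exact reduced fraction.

T1 scale by (-1, 1/2, -3): (1, 4, -4) → (-1, 2, 12)
T2 rotate right-handed about the y-axis with cos θ = -7/25, sin θ = -24/25: (-1, 2, 12) → (-281/25, 2, -108/25)
T3 scale by (-2, 3/2, 1): (-281/25, 2, -108/25) → (562/25, 3, -108/25)
T4 shear: z ← z − 1/2·x: (562/25, 3, -108/25) → (562/25, 3, -389/25)
T5 translate by (5, 4, 0): (562/25, 3, -389/25) → (687/25, 7, -389/25)

T(p) = (687/25, 7, -389/25)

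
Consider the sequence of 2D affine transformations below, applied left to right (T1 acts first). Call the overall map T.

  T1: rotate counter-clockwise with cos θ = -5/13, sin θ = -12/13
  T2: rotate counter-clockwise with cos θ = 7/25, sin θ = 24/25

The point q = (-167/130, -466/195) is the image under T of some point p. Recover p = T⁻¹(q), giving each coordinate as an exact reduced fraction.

T1 = [-5/13 12/13 0; -12/13 -5/13 0; 0 0 1]
T2·T1 = [253/325 204/325 0; -204/325 253/325 0; 0 0 1]
det M = 1; M⁻¹ = [253/325 -204/325 0; 204/325 253/325 0; 0 0 1]
M⁻¹ · (-167/130, -466/195)ᵀ = (1/2, -8/3)ᵀ

p = (1/2, -8/3)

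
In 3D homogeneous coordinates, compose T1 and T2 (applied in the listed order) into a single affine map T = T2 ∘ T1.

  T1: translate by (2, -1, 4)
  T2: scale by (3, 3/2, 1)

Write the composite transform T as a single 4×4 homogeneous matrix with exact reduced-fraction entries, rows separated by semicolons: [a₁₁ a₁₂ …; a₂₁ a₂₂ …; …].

T1 = [1 0 0 2; 0 1 0 -1; 0 0 1 4; 0 0 0 1]
T2·T1 = [3 0 0 6; 0 3/2 0 -3/2; 0 0 1 4; 0 0 0 1]

T = [3 0 0 6; 0 3/2 0 -3/2; 0 0 1 4; 0 0 0 1]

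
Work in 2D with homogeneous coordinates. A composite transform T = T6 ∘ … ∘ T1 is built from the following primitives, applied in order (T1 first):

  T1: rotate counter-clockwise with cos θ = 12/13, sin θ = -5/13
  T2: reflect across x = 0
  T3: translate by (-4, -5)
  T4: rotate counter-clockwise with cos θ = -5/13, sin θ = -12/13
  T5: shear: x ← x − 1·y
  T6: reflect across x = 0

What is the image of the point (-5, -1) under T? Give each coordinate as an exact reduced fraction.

T1 rotate counter-clockwise with cos θ = 12/13, sin θ = -5/13: (-5, -1) → (-5, 1)
T2 reflect across x = 0: (-5, 1) → (5, 1)
T3 translate by (-4, -5): (5, 1) → (1, -4)
T4 rotate counter-clockwise with cos θ = -5/13, sin θ = -12/13: (1, -4) → (-53/13, 8/13)
T5 shear: x ← x − 1·y: (-53/13, 8/13) → (-61/13, 8/13)
T6 reflect across x = 0: (-61/13, 8/13) → (61/13, 8/13)

T(p) = (61/13, 8/13)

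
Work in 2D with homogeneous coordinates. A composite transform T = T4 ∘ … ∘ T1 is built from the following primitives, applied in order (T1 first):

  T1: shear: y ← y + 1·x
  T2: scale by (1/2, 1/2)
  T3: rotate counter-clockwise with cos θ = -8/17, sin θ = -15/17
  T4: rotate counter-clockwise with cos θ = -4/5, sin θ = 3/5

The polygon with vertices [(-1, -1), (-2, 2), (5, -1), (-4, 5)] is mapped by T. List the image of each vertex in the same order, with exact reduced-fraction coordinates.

T1 shear: y ← y + 1·x: (-1, -1) → (-1, -2); (-2, 2) → (-2, 0); (5, -1) → (5, 4); (-4, 5) → (-4, 1)
T2 scale by (1/2, 1/2): (-1, -2) → (-1/2, -1); (-2, 0) → (-1, 0); (5, 4) → (5/2, 2); (-4, 1) → (-2, 1/2)
T3 rotate counter-clockwise with cos θ = -8/17, sin θ = -15/17: (-1/2, -1) → (-11/17, 31/34); (-1, 0) → (8/17, 15/17); (5/2, 2) → (10/17, -107/34); (-2, 1/2) → (47/34, 26/17)
T4 rotate counter-clockwise with cos θ = -4/5, sin θ = 3/5: (-11/17, 31/34) → (-1/34, -19/17); (8/17, 15/17) → (-77/85, -36/85); (10/17, -107/34) → (241/170, 244/85); (47/34, 26/17) → (-172/85, -67/170)

image vertices: (-1/34, -19/17), (-77/85, -36/85), (241/170, 244/85), (-172/85, -67/170)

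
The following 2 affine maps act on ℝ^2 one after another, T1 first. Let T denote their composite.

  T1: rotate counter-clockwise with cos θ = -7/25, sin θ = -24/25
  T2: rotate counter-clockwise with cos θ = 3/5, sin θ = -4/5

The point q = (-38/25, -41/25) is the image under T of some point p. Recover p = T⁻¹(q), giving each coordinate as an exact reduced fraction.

T1 = [-7/25 24/25 0; -24/25 -7/25 0; 0 0 1]
T2·T1 = [-117/125 44/125 0; -44/125 -117/125 0; 0 0 1]
det M = 1; M⁻¹ = [-117/125 -44/125 0; 44/125 -117/125 0; 0 0 1]
M⁻¹ · (-38/25, -41/25)ᵀ = (2, 1)ᵀ

p = (2, 1)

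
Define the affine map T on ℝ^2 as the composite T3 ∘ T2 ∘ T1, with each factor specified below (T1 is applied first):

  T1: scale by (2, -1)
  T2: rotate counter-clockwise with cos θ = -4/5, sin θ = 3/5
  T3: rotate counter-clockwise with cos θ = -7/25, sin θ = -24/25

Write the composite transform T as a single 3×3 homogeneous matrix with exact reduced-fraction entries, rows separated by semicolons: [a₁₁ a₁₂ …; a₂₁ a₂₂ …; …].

T1 = [2 0 0; 0 -1 0; 0 0 1]
T2·T1 = [-8/5 3/5 0; 6/5 4/5 0; 0 0 1]
T3·…·T1 = [8/5 3/5 0; 6/5 -4/5 0; 0 0 1]

T = [8/5 3/5 0; 6/5 -4/5 0; 0 0 1]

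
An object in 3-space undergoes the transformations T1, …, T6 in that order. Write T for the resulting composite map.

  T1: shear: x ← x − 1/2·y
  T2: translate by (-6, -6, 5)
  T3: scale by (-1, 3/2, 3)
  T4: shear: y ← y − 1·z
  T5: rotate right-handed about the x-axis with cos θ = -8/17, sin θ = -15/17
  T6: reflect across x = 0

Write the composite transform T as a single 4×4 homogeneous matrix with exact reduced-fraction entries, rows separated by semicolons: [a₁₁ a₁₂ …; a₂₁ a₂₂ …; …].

T = [1 -1/2 0 -6; 0 -12/17 69/17 417/17; 0 -45/34 21/17 240/17; 0 0 0 1]

T1 = [1 -1/2 0 0; 0 1 0 0; 0 0 1 0; 0 0 0 1]
T2·T1 = [1 -1/2 0 -6; 0 1 0 -6; 0 0 1 5; 0 0 0 1]
T3·…·T1 = [-1 1/2 0 6; 0 3/2 0 -9; 0 0 3 15; 0 0 0 1]
T4·…·T1 = [-1 1/2 0 6; 0 3/2 -3 -24; 0 0 3 15; 0 0 0 1]
T5·…·T1 = [-1 1/2 0 6; 0 -12/17 69/17 417/17; 0 -45/34 21/17 240/17; 0 0 0 1]
T6·…·T1 = [1 -1/2 0 -6; 0 -12/17 69/17 417/17; 0 -45/34 21/17 240/17; 0 0 0 1]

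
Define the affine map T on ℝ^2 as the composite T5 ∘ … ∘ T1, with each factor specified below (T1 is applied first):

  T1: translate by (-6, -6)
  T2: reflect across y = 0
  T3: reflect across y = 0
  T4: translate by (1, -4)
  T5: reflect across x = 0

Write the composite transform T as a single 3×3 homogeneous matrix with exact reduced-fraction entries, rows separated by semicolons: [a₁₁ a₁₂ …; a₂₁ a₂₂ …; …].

T1 = [1 0 -6; 0 1 -6; 0 0 1]
T2·T1 = [1 0 -6; 0 -1 6; 0 0 1]
T3·…·T1 = [1 0 -6; 0 1 -6; 0 0 1]
T4·…·T1 = [1 0 -5; 0 1 -10; 0 0 1]
T5·…·T1 = [-1 0 5; 0 1 -10; 0 0 1]

T = [-1 0 5; 0 1 -10; 0 0 1]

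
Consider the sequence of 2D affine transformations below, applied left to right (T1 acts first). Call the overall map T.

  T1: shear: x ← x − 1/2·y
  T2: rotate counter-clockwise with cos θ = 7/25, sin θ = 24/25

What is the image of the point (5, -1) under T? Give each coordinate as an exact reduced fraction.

T1 shear: x ← x − 1/2·y: (5, -1) → (11/2, -1)
T2 rotate counter-clockwise with cos θ = 7/25, sin θ = 24/25: (11/2, -1) → (5/2, 5)

T(p) = (5/2, 5)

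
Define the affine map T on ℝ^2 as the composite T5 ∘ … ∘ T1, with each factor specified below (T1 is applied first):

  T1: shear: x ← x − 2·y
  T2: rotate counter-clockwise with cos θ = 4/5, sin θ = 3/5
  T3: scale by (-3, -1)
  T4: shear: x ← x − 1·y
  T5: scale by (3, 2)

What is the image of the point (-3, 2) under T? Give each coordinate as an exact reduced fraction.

T(p) = (267/5, 26/5)

T1 shear: x ← x − 2·y: (-3, 2) → (-7, 2)
T2 rotate counter-clockwise with cos θ = 4/5, sin θ = 3/5: (-7, 2) → (-34/5, -13/5)
T3 scale by (-3, -1): (-34/5, -13/5) → (102/5, 13/5)
T4 shear: x ← x − 1·y: (102/5, 13/5) → (89/5, 13/5)
T5 scale by (3, 2): (89/5, 13/5) → (267/5, 26/5)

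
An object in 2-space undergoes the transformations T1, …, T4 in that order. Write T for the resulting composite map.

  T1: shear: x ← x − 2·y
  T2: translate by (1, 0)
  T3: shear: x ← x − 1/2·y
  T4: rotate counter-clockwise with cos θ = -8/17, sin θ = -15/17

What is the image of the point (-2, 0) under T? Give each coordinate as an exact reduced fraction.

T1 shear: x ← x − 2·y: (-2, 0) → (-2, 0)
T2 translate by (1, 0): (-2, 0) → (-1, 0)
T3 shear: x ← x − 1/2·y: (-1, 0) → (-1, 0)
T4 rotate counter-clockwise with cos θ = -8/17, sin θ = -15/17: (-1, 0) → (8/17, 15/17)

T(p) = (8/17, 15/17)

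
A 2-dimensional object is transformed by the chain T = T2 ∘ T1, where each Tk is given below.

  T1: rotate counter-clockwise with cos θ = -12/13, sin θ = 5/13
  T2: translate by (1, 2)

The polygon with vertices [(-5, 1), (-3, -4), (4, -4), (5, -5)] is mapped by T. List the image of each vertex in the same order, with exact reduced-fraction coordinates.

image vertices: (68/13, -11/13), (69/13, 59/13), (-15/13, 94/13), (-22/13, 111/13)

T1 rotate counter-clockwise with cos θ = -12/13, sin θ = 5/13: (-5, 1) → (55/13, -37/13); (-3, -4) → (56/13, 33/13); (4, -4) → (-28/13, 68/13); (5, -5) → (-35/13, 85/13)
T2 translate by (1, 2): (55/13, -37/13) → (68/13, -11/13); (56/13, 33/13) → (69/13, 59/13); (-28/13, 68/13) → (-15/13, 94/13); (-35/13, 85/13) → (-22/13, 111/13)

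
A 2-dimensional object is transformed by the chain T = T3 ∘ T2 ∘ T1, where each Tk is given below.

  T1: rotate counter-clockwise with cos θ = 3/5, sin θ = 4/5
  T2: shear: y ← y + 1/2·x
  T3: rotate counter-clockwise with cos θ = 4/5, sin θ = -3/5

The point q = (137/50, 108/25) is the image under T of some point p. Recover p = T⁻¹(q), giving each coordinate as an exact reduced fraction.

T1 = [3/5 -4/5 0; 4/5 3/5 0; 0 0 1]
T2·T1 = [3/5 -4/5 0; 11/10 1/5 0; 0 0 1]
T3·…·T1 = [57/50 -13/25 0; 13/25 16/25 0; 0 0 1]
det M = 1; M⁻¹ = [16/25 13/25 0; -13/25 57/50 0; 0 0 1]
M⁻¹ · (137/50, 108/25)ᵀ = (4, 7/2)ᵀ

p = (4, 7/2)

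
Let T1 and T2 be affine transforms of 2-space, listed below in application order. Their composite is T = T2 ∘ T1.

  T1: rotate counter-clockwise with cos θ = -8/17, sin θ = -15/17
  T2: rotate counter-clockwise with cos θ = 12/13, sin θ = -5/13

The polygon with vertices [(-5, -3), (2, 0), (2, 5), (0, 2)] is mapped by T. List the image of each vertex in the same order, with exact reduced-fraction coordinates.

image vertices: (435/221, 1213/221), (-342/221, -280/221), (358/221, -1135/221), (280/221, -342/221)

T1 rotate counter-clockwise with cos θ = -8/17, sin θ = -15/17: (-5, -3) → (-5/17, 99/17); (2, 0) → (-16/17, -30/17); (2, 5) → (59/17, -70/17); (0, 2) → (30/17, -16/17)
T2 rotate counter-clockwise with cos θ = 12/13, sin θ = -5/13: (-5/17, 99/17) → (435/221, 1213/221); (-16/17, -30/17) → (-342/221, -280/221); (59/17, -70/17) → (358/221, -1135/221); (30/17, -16/17) → (280/221, -342/221)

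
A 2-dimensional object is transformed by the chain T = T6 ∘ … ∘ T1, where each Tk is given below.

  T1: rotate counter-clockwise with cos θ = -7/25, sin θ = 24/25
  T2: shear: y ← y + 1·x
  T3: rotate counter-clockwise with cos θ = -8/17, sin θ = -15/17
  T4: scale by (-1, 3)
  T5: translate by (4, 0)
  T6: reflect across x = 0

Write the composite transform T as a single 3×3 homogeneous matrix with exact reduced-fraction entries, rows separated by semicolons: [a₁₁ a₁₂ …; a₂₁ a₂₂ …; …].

T = [311/425 -273/425 -4; -93/425 1824/425 0; 0 0 1]

T1 = [-7/25 -24/25 0; 24/25 -7/25 0; 0 0 1]
T2·T1 = [-7/25 -24/25 0; 17/25 -31/25 0; 0 0 1]
T3·…·T1 = [311/425 -273/425 0; -31/425 608/425 0; 0 0 1]
T4·…·T1 = [-311/425 273/425 0; -93/425 1824/425 0; 0 0 1]
T5·…·T1 = [-311/425 273/425 4; -93/425 1824/425 0; 0 0 1]
T6·…·T1 = [311/425 -273/425 -4; -93/425 1824/425 0; 0 0 1]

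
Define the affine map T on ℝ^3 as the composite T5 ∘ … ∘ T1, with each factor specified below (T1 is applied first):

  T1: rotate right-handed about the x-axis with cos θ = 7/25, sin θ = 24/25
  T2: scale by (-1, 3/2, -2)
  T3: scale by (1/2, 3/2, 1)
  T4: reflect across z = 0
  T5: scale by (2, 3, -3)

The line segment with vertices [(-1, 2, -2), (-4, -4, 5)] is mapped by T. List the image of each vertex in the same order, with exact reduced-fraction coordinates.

T1 rotate right-handed about the x-axis with cos θ = 7/25, sin θ = 24/25: (-1, 2, -2) → (-1, 62/25, 34/25); (-4, -4, 5) → (-4, -148/25, -61/25)
T2 scale by (-1, 3/2, -2): (-1, 62/25, 34/25) → (1, 93/25, -68/25); (-4, -148/25, -61/25) → (4, -222/25, 122/25)
T3 scale by (1/2, 3/2, 1): (1, 93/25, -68/25) → (1/2, 279/50, -68/25); (4, -222/25, 122/25) → (2, -333/25, 122/25)
T4 reflect across z = 0: (1/2, 279/50, -68/25) → (1/2, 279/50, 68/25); (2, -333/25, 122/25) → (2, -333/25, -122/25)
T5 scale by (2, 3, -3): (1/2, 279/50, 68/25) → (1, 837/50, -204/25); (2, -333/25, -122/25) → (4, -999/25, 366/25)

image vertices: (1, 837/50, -204/25), (4, -999/25, 366/25)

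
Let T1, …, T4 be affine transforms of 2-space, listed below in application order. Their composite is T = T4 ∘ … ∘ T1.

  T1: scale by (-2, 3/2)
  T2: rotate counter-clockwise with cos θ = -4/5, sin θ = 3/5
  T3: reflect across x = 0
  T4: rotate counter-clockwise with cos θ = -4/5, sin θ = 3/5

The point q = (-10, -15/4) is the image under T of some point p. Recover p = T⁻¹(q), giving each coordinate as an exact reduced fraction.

p = (-5, -5/2)

T1 = [-2 0 0; 0 3/2 0; 0 0 1]
T2·T1 = [8/5 -9/10 0; -6/5 -6/5 0; 0 0 1]
T3·…·T1 = [-8/5 9/10 0; -6/5 -6/5 0; 0 0 1]
T4·…·T1 = [2 0 0; 0 3/2 0; 0 0 1]
det M = 3; M⁻¹ = [1/2 0 0; 0 2/3 0; 0 0 1]
M⁻¹ · (-10, -15/4)ᵀ = (-5, -5/2)ᵀ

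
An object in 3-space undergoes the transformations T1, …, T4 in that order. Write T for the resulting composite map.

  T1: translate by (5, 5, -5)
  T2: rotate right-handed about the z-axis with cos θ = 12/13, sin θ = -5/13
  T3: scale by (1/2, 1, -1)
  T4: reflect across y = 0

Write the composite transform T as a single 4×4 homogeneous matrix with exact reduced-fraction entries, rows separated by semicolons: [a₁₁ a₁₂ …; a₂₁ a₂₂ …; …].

T1 = [1 0 0 5; 0 1 0 5; 0 0 1 -5; 0 0 0 1]
T2·T1 = [12/13 5/13 0 85/13; -5/13 12/13 0 35/13; 0 0 1 -5; 0 0 0 1]
T3·…·T1 = [6/13 5/26 0 85/26; -5/13 12/13 0 35/13; 0 0 -1 5; 0 0 0 1]
T4·…·T1 = [6/13 5/26 0 85/26; 5/13 -12/13 0 -35/13; 0 0 -1 5; 0 0 0 1]

T = [6/13 5/26 0 85/26; 5/13 -12/13 0 -35/13; 0 0 -1 5; 0 0 0 1]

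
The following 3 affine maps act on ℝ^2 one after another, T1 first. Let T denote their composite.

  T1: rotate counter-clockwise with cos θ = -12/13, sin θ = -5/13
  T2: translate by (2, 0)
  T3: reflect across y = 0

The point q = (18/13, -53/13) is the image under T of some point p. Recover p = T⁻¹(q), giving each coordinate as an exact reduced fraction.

p = (-1, -4)

T1 = [-12/13 5/13 0; -5/13 -12/13 0; 0 0 1]
T2·T1 = [-12/13 5/13 2; -5/13 -12/13 0; 0 0 1]
T3·…·T1 = [-12/13 5/13 2; 5/13 12/13 0; 0 0 1]
det M = -1; M⁻¹ = [-12/13 5/13 24/13; 5/13 12/13 -10/13; 0 0 1]
M⁻¹ · (18/13, -53/13)ᵀ = (-1, -4)ᵀ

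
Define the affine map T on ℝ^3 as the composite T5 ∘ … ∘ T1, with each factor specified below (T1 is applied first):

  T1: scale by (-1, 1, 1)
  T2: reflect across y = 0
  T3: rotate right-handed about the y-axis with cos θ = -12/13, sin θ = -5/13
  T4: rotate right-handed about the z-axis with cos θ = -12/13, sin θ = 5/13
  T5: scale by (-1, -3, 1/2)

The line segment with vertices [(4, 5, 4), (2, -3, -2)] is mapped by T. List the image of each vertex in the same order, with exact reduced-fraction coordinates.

image vertices: (11/169, -2760/169, -34/13), (603/169, 894/169, 7/13)

T1 scale by (-1, 1, 1): (4, 5, 4) → (-4, 5, 4); (2, -3, -2) → (-2, -3, -2)
T2 reflect across y = 0: (-4, 5, 4) → (-4, -5, 4); (-2, -3, -2) → (-2, 3, -2)
T3 rotate right-handed about the y-axis with cos θ = -12/13, sin θ = -5/13: (-4, -5, 4) → (28/13, -5, -68/13); (-2, 3, -2) → (34/13, 3, 14/13)
T4 rotate right-handed about the z-axis with cos θ = -12/13, sin θ = 5/13: (28/13, -5, -68/13) → (-11/169, 920/169, -68/13); (34/13, 3, 14/13) → (-603/169, -298/169, 14/13)
T5 scale by (-1, -3, 1/2): (-11/169, 920/169, -68/13) → (11/169, -2760/169, -34/13); (-603/169, -298/169, 14/13) → (603/169, 894/169, 7/13)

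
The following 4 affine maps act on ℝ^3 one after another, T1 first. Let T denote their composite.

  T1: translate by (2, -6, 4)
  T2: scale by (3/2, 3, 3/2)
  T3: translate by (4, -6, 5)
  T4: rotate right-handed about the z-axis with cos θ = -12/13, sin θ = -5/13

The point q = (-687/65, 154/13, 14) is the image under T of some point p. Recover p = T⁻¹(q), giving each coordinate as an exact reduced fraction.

T1 = [1 0 0 2; 0 1 0 -6; 0 0 1 4; 0 0 0 1]
T2·T1 = [3/2 0 0 3; 0 3 0 -18; 0 0 3/2 6; 0 0 0 1]
T3·…·T1 = [3/2 0 0 7; 0 3 0 -24; 0 0 3/2 11; 0 0 0 1]
T4·…·T1 = [-18/13 15/13 0 -204/13; -15/26 -36/13 0 253/13; 0 0 3/2 11; 0 0 0 1]
det M = 27/4; M⁻¹ = [-8/13 -10/39 0 -14/3; 5/39 -4/13 0 8; 0 0 2/3 -22/3; 0 0 0 1]
M⁻¹ · (-687/65, 154/13, 14)ᵀ = (-6/5, 3, 2)ᵀ

p = (-6/5, 3, 2)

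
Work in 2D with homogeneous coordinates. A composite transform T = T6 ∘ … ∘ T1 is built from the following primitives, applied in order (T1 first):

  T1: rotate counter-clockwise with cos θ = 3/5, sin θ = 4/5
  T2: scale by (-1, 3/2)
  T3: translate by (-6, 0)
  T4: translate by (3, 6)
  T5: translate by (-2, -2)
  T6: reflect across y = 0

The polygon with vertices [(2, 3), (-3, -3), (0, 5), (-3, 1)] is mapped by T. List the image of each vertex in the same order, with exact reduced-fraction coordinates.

image vertices: (-19/5, -91/10), (-28/5, 23/10), (-1, -17/2), (-12/5, -13/10)

T1 rotate counter-clockwise with cos θ = 3/5, sin θ = 4/5: (2, 3) → (-6/5, 17/5); (-3, -3) → (3/5, -21/5); (0, 5) → (-4, 3); (-3, 1) → (-13/5, -9/5)
T2 scale by (-1, 3/2): (-6/5, 17/5) → (6/5, 51/10); (3/5, -21/5) → (-3/5, -63/10); (-4, 3) → (4, 9/2); (-13/5, -9/5) → (13/5, -27/10)
T3 translate by (-6, 0): (6/5, 51/10) → (-24/5, 51/10); (-3/5, -63/10) → (-33/5, -63/10); (4, 9/2) → (-2, 9/2); (13/5, -27/10) → (-17/5, -27/10)
T4 translate by (3, 6): (-24/5, 51/10) → (-9/5, 111/10); (-33/5, -63/10) → (-18/5, -3/10); (-2, 9/2) → (1, 21/2); (-17/5, -27/10) → (-2/5, 33/10)
T5 translate by (-2, -2): (-9/5, 111/10) → (-19/5, 91/10); (-18/5, -3/10) → (-28/5, -23/10); (1, 21/2) → (-1, 17/2); (-2/5, 33/10) → (-12/5, 13/10)
T6 reflect across y = 0: (-19/5, 91/10) → (-19/5, -91/10); (-28/5, -23/10) → (-28/5, 23/10); (-1, 17/2) → (-1, -17/2); (-12/5, 13/10) → (-12/5, -13/10)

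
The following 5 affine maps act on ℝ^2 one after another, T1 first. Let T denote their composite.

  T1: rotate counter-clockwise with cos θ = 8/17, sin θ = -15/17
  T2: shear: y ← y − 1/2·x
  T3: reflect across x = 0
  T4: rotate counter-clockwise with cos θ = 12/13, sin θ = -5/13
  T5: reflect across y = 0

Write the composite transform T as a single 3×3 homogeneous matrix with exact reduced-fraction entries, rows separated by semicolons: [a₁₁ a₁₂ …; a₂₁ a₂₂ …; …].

T1 = [8/17 15/17 0; -15/17 8/17 0; 0 0 1]
T2·T1 = [8/17 15/17 0; -19/17 1/34 0; 0 0 1]
T3·…·T1 = [-8/17 -15/17 0; -19/17 1/34 0; 0 0 1]
T4·…·T1 = [-191/221 -355/442 0; -188/221 81/221 0; 0 0 1]
T5·…·T1 = [-191/221 -355/442 0; 188/221 -81/221 0; 0 0 1]

T = [-191/221 -355/442 0; 188/221 -81/221 0; 0 0 1]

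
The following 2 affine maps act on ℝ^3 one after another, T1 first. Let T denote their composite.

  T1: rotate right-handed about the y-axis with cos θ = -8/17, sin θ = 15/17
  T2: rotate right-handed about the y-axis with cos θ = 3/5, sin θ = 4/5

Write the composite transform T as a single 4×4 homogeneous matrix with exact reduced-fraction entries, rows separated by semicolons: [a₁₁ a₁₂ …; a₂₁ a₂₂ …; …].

T1 = [-8/17 0 15/17 0; 0 1 0 0; -15/17 0 -8/17 0; 0 0 0 1]
T2·T1 = [-84/85 0 13/85 0; 0 1 0 0; -13/85 0 -84/85 0; 0 0 0 1]

T = [-84/85 0 13/85 0; 0 1 0 0; -13/85 0 -84/85 0; 0 0 0 1]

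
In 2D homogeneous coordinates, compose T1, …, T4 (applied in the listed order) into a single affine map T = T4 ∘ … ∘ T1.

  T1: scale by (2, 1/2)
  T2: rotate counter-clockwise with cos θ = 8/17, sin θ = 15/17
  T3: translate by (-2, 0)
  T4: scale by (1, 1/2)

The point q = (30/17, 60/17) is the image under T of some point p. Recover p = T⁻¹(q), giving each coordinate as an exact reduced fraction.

p = (4, 0)

T1 = [2 0 0; 0 1/2 0; 0 0 1]
T2·T1 = [16/17 -15/34 0; 30/17 4/17 0; 0 0 1]
T3·…·T1 = [16/17 -15/34 -2; 30/17 4/17 0; 0 0 1]
T4·…·T1 = [16/17 -15/34 -2; 15/17 2/17 0; 0 0 1]
det M = 1/2; M⁻¹ = [4/17 15/17 8/17; -30/17 32/17 -60/17; 0 0 1]
M⁻¹ · (30/17, 60/17)ᵀ = (4, 0)ᵀ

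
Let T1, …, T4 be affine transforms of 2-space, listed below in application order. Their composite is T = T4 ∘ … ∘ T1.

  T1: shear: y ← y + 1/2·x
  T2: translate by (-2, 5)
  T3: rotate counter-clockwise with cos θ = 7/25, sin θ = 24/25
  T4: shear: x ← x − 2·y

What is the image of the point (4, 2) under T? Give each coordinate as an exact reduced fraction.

T(p) = (-424/25, 111/25)

T1 shear: y ← y + 1/2·x: (4, 2) → (4, 4)
T2 translate by (-2, 5): (4, 4) → (2, 9)
T3 rotate counter-clockwise with cos θ = 7/25, sin θ = 24/25: (2, 9) → (-202/25, 111/25)
T4 shear: x ← x − 2·y: (-202/25, 111/25) → (-424/25, 111/25)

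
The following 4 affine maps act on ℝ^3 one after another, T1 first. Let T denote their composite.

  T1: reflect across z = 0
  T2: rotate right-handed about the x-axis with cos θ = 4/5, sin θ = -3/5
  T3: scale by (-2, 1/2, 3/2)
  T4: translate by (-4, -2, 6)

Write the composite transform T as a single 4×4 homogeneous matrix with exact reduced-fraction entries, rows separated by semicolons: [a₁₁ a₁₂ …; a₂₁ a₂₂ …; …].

T = [-2 0 0 -4; 0 2/5 -3/10 -2; 0 -9/10 -6/5 6; 0 0 0 1]

T1 = [1 0 0 0; 0 1 0 0; 0 0 -1 0; 0 0 0 1]
T2·T1 = [1 0 0 0; 0 4/5 -3/5 0; 0 -3/5 -4/5 0; 0 0 0 1]
T3·…·T1 = [-2 0 0 0; 0 2/5 -3/10 0; 0 -9/10 -6/5 0; 0 0 0 1]
T4·…·T1 = [-2 0 0 -4; 0 2/5 -3/10 -2; 0 -9/10 -6/5 6; 0 0 0 1]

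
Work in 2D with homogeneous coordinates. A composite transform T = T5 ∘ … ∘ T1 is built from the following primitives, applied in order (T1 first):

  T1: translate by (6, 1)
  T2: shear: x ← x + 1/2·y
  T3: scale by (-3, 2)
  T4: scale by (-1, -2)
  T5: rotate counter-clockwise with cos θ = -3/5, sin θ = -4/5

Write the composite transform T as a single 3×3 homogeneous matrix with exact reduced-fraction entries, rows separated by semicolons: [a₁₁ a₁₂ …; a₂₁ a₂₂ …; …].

T1 = [1 0 6; 0 1 1; 0 0 1]
T2·T1 = [1 1/2 13/2; 0 1 1; 0 0 1]
T3·…·T1 = [-3 -3/2 -39/2; 0 2 2; 0 0 1]
T4·…·T1 = [3 3/2 39/2; 0 -4 -4; 0 0 1]
T5·…·T1 = [-9/5 -41/10 -149/10; -12/5 6/5 -66/5; 0 0 1]

T = [-9/5 -41/10 -149/10; -12/5 6/5 -66/5; 0 0 1]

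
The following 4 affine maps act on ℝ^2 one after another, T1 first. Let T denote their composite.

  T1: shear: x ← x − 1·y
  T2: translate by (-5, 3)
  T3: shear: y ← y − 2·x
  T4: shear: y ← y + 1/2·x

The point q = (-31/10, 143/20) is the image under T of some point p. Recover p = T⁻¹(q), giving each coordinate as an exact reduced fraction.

T1 = [1 -1 0; 0 1 0; 0 0 1]
T2·T1 = [1 -1 -5; 0 1 3; 0 0 1]
T3·…·T1 = [1 -1 -5; -2 3 13; 0 0 1]
T4·…·T1 = [1 -1 -5; -3/2 5/2 21/2; 0 0 1]
det M = 1; M⁻¹ = [5/2 1 2; 3/2 1 -3; 0 0 1]
M⁻¹ · (-31/10, 143/20)ᵀ = (7/5, -1/2)ᵀ

p = (7/5, -1/2)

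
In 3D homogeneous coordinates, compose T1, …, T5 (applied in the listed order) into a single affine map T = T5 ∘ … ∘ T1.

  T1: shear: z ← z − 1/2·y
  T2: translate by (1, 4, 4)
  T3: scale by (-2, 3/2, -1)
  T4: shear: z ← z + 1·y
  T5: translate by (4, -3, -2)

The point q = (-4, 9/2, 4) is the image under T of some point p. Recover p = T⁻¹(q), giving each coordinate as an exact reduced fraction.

p = (3, 1, -2)

T1 = [1 0 0 0; 0 1 0 0; 0 -1/2 1 0; 0 0 0 1]
T2·T1 = [1 0 0 1; 0 1 0 4; 0 -1/2 1 4; 0 0 0 1]
T3·…·T1 = [-2 0 0 -2; 0 3/2 0 6; 0 1/2 -1 -4; 0 0 0 1]
T4·…·T1 = [-2 0 0 -2; 0 3/2 0 6; 0 2 -1 2; 0 0 0 1]
T5·…·T1 = [-2 0 0 2; 0 3/2 0 3; 0 2 -1 0; 0 0 0 1]
det M = 3; M⁻¹ = [-1/2 0 0 1; 0 2/3 0 -2; 0 4/3 -1 -4; 0 0 0 1]
M⁻¹ · (-4, 9/2, 4)ᵀ = (3, 1, -2)ᵀ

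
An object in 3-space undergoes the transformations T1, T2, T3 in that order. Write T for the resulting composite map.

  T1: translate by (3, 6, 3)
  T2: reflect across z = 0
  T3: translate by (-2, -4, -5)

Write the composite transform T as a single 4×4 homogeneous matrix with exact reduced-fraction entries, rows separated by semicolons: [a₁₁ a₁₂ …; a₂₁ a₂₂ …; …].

T = [1 0 0 1; 0 1 0 2; 0 0 -1 -8; 0 0 0 1]

T1 = [1 0 0 3; 0 1 0 6; 0 0 1 3; 0 0 0 1]
T2·T1 = [1 0 0 3; 0 1 0 6; 0 0 -1 -3; 0 0 0 1]
T3·…·T1 = [1 0 0 1; 0 1 0 2; 0 0 -1 -8; 0 0 0 1]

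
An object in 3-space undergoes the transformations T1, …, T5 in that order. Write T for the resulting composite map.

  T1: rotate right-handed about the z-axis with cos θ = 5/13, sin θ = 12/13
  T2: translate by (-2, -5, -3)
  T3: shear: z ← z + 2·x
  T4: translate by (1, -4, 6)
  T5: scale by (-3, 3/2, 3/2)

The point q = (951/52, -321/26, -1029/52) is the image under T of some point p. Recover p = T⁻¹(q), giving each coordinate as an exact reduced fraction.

p = (-5/4, 5, -2)

T1 = [5/13 -12/13 0 0; 12/13 5/13 0 0; 0 0 1 0; 0 0 0 1]
T2·T1 = [5/13 -12/13 0 -2; 12/13 5/13 0 -5; 0 0 1 -3; 0 0 0 1]
T3·…·T1 = [5/13 -12/13 0 -2; 12/13 5/13 0 -5; 10/13 -24/13 1 -7; 0 0 0 1]
T4·…·T1 = [5/13 -12/13 0 -1; 12/13 5/13 0 -9; 10/13 -24/13 1 -1; 0 0 0 1]
T5·…·T1 = [-15/13 36/13 0 3; 18/13 15/26 0 -27/2; 15/13 -36/13 3/2 -3/2; 0 0 0 1]
det M = -27/4; M⁻¹ = [-5/39 8/13 0 113/13; 4/13 10/39 0 33/13; 2/3 0 2/3 -1; 0 0 0 1]
M⁻¹ · (951/52, -321/26, -1029/52)ᵀ = (-5/4, 5, -2)ᵀ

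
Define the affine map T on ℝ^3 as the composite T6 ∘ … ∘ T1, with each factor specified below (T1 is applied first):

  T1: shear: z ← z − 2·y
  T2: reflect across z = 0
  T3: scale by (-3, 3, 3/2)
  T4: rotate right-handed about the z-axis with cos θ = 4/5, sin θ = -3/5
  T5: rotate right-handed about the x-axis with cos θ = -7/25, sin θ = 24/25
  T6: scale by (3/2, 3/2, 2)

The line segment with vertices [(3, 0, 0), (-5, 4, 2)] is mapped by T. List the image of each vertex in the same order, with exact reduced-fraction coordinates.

T1 shear: z ← z − 2·y: (3, 0, 0) → (3, 0, 0); (-5, 4, 2) → (-5, 4, -6)
T2 reflect across z = 0: (3, 0, 0) → (3, 0, 0); (-5, 4, -6) → (-5, 4, 6)
T3 scale by (-3, 3, 3/2): (3, 0, 0) → (-9, 0, 0); (-5, 4, 6) → (15, 12, 9)
T4 rotate right-handed about the z-axis with cos θ = 4/5, sin θ = -3/5: (-9, 0, 0) → (-36/5, 27/5, 0); (15, 12, 9) → (96/5, 3/5, 9)
T5 rotate right-handed about the x-axis with cos θ = -7/25, sin θ = 24/25: (-36/5, 27/5, 0) → (-36/5, -189/125, 648/125); (96/5, 3/5, 9) → (96/5, -1101/125, -243/125)
T6 scale by (3/2, 3/2, 2): (-36/5, -189/125, 648/125) → (-54/5, -567/250, 1296/125); (96/5, -1101/125, -243/125) → (144/5, -3303/250, -486/125)

image vertices: (-54/5, -567/250, 1296/125), (144/5, -3303/250, -486/125)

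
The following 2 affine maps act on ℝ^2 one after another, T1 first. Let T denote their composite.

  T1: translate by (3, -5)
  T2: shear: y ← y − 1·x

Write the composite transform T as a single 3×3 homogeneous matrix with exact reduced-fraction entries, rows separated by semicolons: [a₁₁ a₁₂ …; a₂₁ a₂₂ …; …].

T = [1 0 3; -1 1 -8; 0 0 1]

T1 = [1 0 3; 0 1 -5; 0 0 1]
T2·T1 = [1 0 3; -1 1 -8; 0 0 1]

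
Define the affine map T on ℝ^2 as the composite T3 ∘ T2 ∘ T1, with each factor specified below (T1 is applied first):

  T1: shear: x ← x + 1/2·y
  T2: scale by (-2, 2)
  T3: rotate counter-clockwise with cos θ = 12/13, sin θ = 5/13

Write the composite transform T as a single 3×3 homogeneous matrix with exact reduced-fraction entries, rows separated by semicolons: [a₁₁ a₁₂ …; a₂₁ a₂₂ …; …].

T1 = [1 1/2 0; 0 1 0; 0 0 1]
T2·T1 = [-2 -1 0; 0 2 0; 0 0 1]
T3·…·T1 = [-24/13 -22/13 0; -10/13 19/13 0; 0 0 1]

T = [-24/13 -22/13 0; -10/13 19/13 0; 0 0 1]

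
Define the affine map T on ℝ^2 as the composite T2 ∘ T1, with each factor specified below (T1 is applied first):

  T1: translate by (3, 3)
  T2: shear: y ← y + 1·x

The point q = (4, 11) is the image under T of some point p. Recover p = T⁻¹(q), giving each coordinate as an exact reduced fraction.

T1 = [1 0 3; 0 1 3; 0 0 1]
T2·T1 = [1 0 3; 1 1 6; 0 0 1]
det M = 1; M⁻¹ = [1 0 -3; -1 1 -3; 0 0 1]
M⁻¹ · (4, 11)ᵀ = (1, 4)ᵀ

p = (1, 4)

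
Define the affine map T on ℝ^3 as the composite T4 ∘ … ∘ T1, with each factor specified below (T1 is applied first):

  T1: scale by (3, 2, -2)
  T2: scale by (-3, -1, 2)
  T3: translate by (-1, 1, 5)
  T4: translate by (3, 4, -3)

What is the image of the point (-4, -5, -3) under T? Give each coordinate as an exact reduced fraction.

T1 scale by (3, 2, -2): (-4, -5, -3) → (-12, -10, 6)
T2 scale by (-3, -1, 2): (-12, -10, 6) → (36, 10, 12)
T3 translate by (-1, 1, 5): (36, 10, 12) → (35, 11, 17)
T4 translate by (3, 4, -3): (35, 11, 17) → (38, 15, 14)

T(p) = (38, 15, 14)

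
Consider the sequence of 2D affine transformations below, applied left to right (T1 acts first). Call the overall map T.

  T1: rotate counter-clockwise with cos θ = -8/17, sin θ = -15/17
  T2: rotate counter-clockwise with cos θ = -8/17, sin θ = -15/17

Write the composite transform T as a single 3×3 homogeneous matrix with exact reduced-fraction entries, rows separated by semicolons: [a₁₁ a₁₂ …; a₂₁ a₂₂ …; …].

T = [-161/289 -240/289 0; 240/289 -161/289 0; 0 0 1]

T1 = [-8/17 15/17 0; -15/17 -8/17 0; 0 0 1]
T2·T1 = [-161/289 -240/289 0; 240/289 -161/289 0; 0 0 1]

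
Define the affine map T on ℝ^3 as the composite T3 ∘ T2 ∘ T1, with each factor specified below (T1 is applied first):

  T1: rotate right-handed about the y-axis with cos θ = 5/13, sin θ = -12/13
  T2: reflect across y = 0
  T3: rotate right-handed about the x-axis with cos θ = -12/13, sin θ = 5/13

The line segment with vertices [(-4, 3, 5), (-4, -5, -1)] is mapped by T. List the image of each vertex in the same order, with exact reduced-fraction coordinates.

image vertices: (-80/13, 583/169, 81/169), (-8/13, -515/169, 961/169)

T1 rotate right-handed about the y-axis with cos θ = 5/13, sin θ = -12/13: (-4, 3, 5) → (-80/13, 3, -23/13); (-4, -5, -1) → (-8/13, -5, -53/13)
T2 reflect across y = 0: (-80/13, 3, -23/13) → (-80/13, -3, -23/13); (-8/13, -5, -53/13) → (-8/13, 5, -53/13)
T3 rotate right-handed about the x-axis with cos θ = -12/13, sin θ = 5/13: (-80/13, -3, -23/13) → (-80/13, 583/169, 81/169); (-8/13, 5, -53/13) → (-8/13, -515/169, 961/169)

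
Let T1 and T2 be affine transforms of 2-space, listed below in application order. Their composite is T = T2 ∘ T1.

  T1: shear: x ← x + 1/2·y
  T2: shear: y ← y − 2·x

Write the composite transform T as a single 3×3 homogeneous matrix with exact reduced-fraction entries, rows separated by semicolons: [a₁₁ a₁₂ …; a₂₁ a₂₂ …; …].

T = [1 1/2 0; -2 0 0; 0 0 1]

T1 = [1 1/2 0; 0 1 0; 0 0 1]
T2·T1 = [1 1/2 0; -2 0 0; 0 0 1]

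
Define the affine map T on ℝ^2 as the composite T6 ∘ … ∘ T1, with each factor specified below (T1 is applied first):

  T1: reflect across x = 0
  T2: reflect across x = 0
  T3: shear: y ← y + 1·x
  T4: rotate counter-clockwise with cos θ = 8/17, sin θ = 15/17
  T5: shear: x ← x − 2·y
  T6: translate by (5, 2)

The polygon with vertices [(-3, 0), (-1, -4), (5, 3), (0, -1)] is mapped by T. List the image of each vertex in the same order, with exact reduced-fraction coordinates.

T1 reflect across x = 0: (-3, 0) → (3, 0); (-1, -4) → (1, -4); (5, 3) → (-5, 3); (0, -1) → (0, -1)
T2 reflect across x = 0: (3, 0) → (-3, 0); (1, -4) → (-1, -4); (-5, 3) → (5, 3); (0, -1) → (0, -1)
T3 shear: y ← y + 1·x: (-3, 0) → (-3, -3); (-1, -4) → (-1, -5); (5, 3) → (5, 8); (0, -1) → (0, -1)
T4 rotate counter-clockwise with cos θ = 8/17, sin θ = 15/17: (-3, -3) → (21/17, -69/17); (-1, -5) → (67/17, -55/17); (5, 8) → (-80/17, 139/17); (0, -1) → (15/17, -8/17)
T5 shear: x ← x − 2·y: (21/17, -69/17) → (159/17, -69/17); (67/17, -55/17) → (177/17, -55/17); (-80/17, 139/17) → (-358/17, 139/17); (15/17, -8/17) → (31/17, -8/17)
T6 translate by (5, 2): (159/17, -69/17) → (244/17, -35/17); (177/17, -55/17) → (262/17, -21/17); (-358/17, 139/17) → (-273/17, 173/17); (31/17, -8/17) → (116/17, 26/17)

image vertices: (244/17, -35/17), (262/17, -21/17), (-273/17, 173/17), (116/17, 26/17)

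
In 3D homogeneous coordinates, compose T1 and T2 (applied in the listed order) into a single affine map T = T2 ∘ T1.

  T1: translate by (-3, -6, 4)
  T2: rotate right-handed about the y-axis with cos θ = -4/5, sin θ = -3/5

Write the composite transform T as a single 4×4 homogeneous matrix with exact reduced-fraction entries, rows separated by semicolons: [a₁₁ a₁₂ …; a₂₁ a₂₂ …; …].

T = [-4/5 0 -3/5 0; 0 1 0 -6; 3/5 0 -4/5 -5; 0 0 0 1]

T1 = [1 0 0 -3; 0 1 0 -6; 0 0 1 4; 0 0 0 1]
T2·T1 = [-4/5 0 -3/5 0; 0 1 0 -6; 3/5 0 -4/5 -5; 0 0 0 1]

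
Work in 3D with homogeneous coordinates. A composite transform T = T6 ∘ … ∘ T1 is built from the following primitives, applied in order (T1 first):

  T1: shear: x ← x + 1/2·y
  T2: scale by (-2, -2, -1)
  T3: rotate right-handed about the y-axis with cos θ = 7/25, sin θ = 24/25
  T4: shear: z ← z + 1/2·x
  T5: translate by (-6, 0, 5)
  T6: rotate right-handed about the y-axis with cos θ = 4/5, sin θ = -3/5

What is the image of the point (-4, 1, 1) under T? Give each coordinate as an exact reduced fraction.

T(p) = (-31/10, -2, -21/5)

T1 shear: x ← x + 1/2·y: (-4, 1, 1) → (-7/2, 1, 1)
T2 scale by (-2, -2, -1): (-7/2, 1, 1) → (7, -2, -1)
T3 rotate right-handed about the y-axis with cos θ = 7/25, sin θ = 24/25: (7, -2, -1) → (1, -2, -7)
T4 shear: z ← z + 1/2·x: (1, -2, -7) → (1, -2, -13/2)
T5 translate by (-6, 0, 5): (1, -2, -13/2) → (-5, -2, -3/2)
T6 rotate right-handed about the y-axis with cos θ = 4/5, sin θ = -3/5: (-5, -2, -3/2) → (-31/10, -2, -21/5)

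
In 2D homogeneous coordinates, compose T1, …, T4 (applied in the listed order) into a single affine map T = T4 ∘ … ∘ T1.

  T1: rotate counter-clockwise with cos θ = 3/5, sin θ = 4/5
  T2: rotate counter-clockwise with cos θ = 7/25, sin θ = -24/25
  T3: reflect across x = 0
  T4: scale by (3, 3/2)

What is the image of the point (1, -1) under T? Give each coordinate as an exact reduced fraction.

T1 rotate counter-clockwise with cos θ = 3/5, sin θ = 4/5: (1, -1) → (7/5, 1/5)
T2 rotate counter-clockwise with cos θ = 7/25, sin θ = -24/25: (7/5, 1/5) → (73/125, -161/125)
T3 reflect across x = 0: (73/125, -161/125) → (-73/125, -161/125)
T4 scale by (3, 3/2): (-73/125, -161/125) → (-219/125, -483/250)

T(p) = (-219/125, -483/250)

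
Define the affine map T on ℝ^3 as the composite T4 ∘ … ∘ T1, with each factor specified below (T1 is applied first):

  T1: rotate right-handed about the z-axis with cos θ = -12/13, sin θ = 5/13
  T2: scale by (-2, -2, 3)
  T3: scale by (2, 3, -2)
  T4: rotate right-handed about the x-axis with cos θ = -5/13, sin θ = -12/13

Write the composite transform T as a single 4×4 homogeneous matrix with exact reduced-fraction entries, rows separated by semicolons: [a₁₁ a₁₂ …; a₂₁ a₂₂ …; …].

T1 = [-12/13 -5/13 0 0; 5/13 -12/13 0 0; 0 0 1 0; 0 0 0 1]
T2·T1 = [24/13 10/13 0 0; -10/13 24/13 0 0; 0 0 3 0; 0 0 0 1]
T3·…·T1 = [48/13 20/13 0 0; -30/13 72/13 0 0; 0 0 -6 0; 0 0 0 1]
T4·…·T1 = [48/13 20/13 0 0; 150/169 -360/169 -72/13 0; 360/169 -864/169 30/13 0; 0 0 0 1]

T = [48/13 20/13 0 0; 150/169 -360/169 -72/13 0; 360/169 -864/169 30/13 0; 0 0 0 1]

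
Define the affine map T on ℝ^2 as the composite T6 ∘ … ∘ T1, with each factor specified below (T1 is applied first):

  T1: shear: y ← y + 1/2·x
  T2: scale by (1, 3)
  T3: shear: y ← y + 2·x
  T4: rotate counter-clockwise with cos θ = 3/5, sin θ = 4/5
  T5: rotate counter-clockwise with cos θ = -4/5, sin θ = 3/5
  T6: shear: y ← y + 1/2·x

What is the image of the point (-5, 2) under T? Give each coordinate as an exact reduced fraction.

T1 shear: y ← y + 1/2·x: (-5, 2) → (-5, -1/2)
T2 scale by (1, 3): (-5, -1/2) → (-5, -3/2)
T3 shear: y ← y + 2·x: (-5, -3/2) → (-5, -23/2)
T4 rotate counter-clockwise with cos θ = 3/5, sin θ = 4/5: (-5, -23/2) → (31/5, -109/10)
T5 rotate counter-clockwise with cos θ = -4/5, sin θ = 3/5: (31/5, -109/10) → (79/50, 311/25)
T6 shear: y ← y + 1/2·x: (79/50, 311/25) → (79/50, 1323/100)

T(p) = (79/50, 1323/100)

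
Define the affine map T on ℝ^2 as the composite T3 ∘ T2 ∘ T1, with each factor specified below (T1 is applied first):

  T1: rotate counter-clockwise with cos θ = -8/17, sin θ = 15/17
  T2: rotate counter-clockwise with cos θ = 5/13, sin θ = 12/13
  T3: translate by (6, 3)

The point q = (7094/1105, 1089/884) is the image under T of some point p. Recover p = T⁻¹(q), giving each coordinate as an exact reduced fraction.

T1 = [-8/17 -15/17 0; 15/17 -8/17 0; 0 0 1]
T2·T1 = [-220/221 21/221 0; -21/221 -220/221 0; 0 0 1]
T3·…·T1 = [-220/221 21/221 6; -21/221 -220/221 3; 0 0 1]
det M = 1; M⁻¹ = [-220/221 -21/221 1383/221; 21/221 -220/221 534/221; 0 0 1]
M⁻¹ · (7094/1105, 1089/884)ᵀ = (-1/4, 9/5)ᵀ

p = (-1/4, 9/5)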